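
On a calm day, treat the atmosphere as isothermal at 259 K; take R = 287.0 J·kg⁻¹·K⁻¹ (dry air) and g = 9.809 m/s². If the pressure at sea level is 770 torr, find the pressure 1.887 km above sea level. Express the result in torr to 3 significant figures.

P ≈ 600 torr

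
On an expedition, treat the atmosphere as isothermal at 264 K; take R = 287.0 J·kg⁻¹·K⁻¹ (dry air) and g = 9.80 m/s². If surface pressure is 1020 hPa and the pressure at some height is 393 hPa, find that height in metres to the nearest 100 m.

z ≈ 7400 m

Scale height: H = RT/g = 287.0 × 264 / 9.80 = 7731.4 m.
Invert the barometric formula: z = H ln(P₀/P).
P₀/P = 1020/393 = 2.5954; ln(2.5954) = 0.95374.
z = 7731.4 × 0.95374 = 7373.7 m.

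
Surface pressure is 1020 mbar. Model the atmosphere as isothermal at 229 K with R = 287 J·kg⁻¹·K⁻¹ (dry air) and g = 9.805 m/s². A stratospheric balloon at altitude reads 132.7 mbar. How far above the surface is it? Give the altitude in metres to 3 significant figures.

z ≈ 13700 m

Scale height: H = RT/g = 287 × 229 / 9.805 = 6703.0 m.
Invert the barometric formula: z = H ln(P₀/P).
P₀/P = 1020/132.7 = 7.6865; ln(7.6865) = 2.0395.
z = 6703.0 × 2.0395 = 13671 m.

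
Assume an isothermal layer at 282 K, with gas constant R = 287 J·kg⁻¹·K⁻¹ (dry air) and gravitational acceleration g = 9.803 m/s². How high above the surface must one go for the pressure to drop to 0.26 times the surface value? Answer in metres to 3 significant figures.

z ≈ 11100 m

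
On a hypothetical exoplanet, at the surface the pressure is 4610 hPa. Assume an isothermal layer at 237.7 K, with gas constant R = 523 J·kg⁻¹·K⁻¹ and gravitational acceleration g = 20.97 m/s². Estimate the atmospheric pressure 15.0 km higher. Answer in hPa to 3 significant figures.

Scale height: H = RT/g = 523 × 237.7 / 20.97 = 5928.3 m.
Barometric formula: P = P₀ exp(−z/H).
z/H = 15000/5928.3 = 2.5302; exp(−2.5302) = 0.079643.
P = 4610 × 0.079643 = 367.15 hPa.

P ≈ 367 hPa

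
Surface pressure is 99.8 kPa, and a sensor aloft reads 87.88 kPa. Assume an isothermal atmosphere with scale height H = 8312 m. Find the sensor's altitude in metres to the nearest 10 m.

Invert the barometric formula: z = H ln(P₀/P).
P₀/P = 99.8/87.88 = 1.1356; ln(1.1356) = 0.12716.
z = 8312.0 × 0.12716 = 1057.0 m.

z ≈ 1060 m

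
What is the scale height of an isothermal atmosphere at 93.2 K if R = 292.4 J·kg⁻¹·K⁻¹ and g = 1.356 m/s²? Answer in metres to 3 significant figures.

The scale height of an isothermal atmosphere is H = RT/g.
H = 292.4 × 93.2 / 1.356 = 27252/1.356 = 20097 m.

H ≈ 20100 m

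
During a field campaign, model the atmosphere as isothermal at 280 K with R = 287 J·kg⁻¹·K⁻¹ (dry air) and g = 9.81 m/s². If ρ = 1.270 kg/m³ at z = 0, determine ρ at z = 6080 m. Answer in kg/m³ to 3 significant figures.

ρ ≈ 0.605 kg/m³

Scale height: H = RT/g = 287 × 280 / 9.81 = 8191.6 m.
In an isothermal atmosphere, density decays like pressure: ρ = ρ₀ exp(−z/H).
z/H = 6080.0/8191.6 = 0.74222; exp(−0.74222) = 0.47606.
ρ = 1.270 × 0.47606 = 0.60460 kg/m³.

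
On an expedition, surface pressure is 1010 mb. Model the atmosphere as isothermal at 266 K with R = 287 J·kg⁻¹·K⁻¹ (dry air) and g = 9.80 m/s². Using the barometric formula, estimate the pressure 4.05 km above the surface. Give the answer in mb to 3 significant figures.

Scale height: H = RT/g = 287 × 266 / 9.80 = 7790.0 m.
Barometric formula: P = P₀ exp(−z/H).
z/H = 4050.0/7790.0 = 0.51990; exp(−0.51990) = 0.59458.
P = 1010 × 0.59458 = 600.53 mb.

P ≈ 601 mb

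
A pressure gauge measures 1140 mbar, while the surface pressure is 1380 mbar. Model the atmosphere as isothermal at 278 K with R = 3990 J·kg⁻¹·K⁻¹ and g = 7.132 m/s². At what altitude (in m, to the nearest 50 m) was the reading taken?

z ≈ 29700 m

Scale height: H = RT/g = 3990 × 278 / 7.132 = 155530 m.
Invert the barometric formula: z = H ln(P₀/P).
P₀/P = 1380/1140 = 1.2105; ln(1.2105) = 0.19103.
z = 155530 × 0.19103 = 29711 m.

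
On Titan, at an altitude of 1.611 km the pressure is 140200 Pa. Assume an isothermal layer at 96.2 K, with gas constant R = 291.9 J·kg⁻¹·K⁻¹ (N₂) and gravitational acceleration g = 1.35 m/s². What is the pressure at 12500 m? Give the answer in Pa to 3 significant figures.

Scale height: H = RT/g = 291.9 × 96.2 / 1.35 = 20801 m.
Between two levels, P₂ = P₁ exp(−Δz/H) with Δz = z₂ − z₁.
Δz = 12500 − 1611.0 = 10889 m; Δz/H = 10889/20801 = 0.52348.
P₂ = 140200 × exp(−0.52348) = 140200 × 0.59246 = 83063 Pa.

P ≈ 83100 Pa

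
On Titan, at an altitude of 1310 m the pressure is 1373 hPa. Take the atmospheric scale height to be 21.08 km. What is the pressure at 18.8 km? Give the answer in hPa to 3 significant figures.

Between two levels, P₂ = P₁ exp(−Δz/H) with Δz = z₂ − z₁.
Δz = 18800 − 1310.0 = 17490 m; Δz/H = 17490/21080 = 0.82970.
P₂ = 1373 × exp(−0.82970) = 1373 × 0.43618 = 598.88 hPa.

P ≈ 599 hPa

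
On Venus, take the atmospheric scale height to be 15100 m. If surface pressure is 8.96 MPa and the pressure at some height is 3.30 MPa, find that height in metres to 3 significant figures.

z ≈ 15100 m

Invert the barometric formula: z = H ln(P₀/P).
P₀/P = 8.96/3.30 = 2.7152; ln(2.7152) = 0.99887.
z = 15100 × 0.99887 = 15083 m.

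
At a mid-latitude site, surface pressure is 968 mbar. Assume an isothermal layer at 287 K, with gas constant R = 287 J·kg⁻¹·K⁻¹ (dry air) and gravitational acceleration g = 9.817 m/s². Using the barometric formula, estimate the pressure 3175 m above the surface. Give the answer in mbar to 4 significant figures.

P ≈ 663.0 mbar

Scale height: H = RT/g = 287 × 287 / 9.817 = 8390.4 m.
Barometric formula: P = P₀ exp(−z/H).
z/H = 3175.0/8390.4 = 0.37841; exp(−0.37841) = 0.68495.
P = 968 × 0.68495 = 663.03 mbar.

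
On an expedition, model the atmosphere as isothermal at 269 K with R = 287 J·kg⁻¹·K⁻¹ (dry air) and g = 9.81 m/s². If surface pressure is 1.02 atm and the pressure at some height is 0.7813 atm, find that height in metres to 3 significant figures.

z ≈ 2100 m

Scale height: H = RT/g = 287 × 269 / 9.81 = 7869.8 m.
Invert the barometric formula: z = H ln(P₀/P).
P₀/P = 1.02/0.7813 = 1.3055; ln(1.3055) = 0.26659.
z = 7869.8 × 0.26659 = 2098.0 m.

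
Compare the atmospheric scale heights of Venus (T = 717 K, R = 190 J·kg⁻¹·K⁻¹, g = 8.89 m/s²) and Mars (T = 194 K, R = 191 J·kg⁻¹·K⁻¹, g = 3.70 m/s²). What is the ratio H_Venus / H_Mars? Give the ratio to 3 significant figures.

H_Venus/H_Mars ≈ 1.53

H = RT/g for each body.
H_Venus = 190 × 717 / 8.89 = 15324 m.
H_Mars = 191 × 194 / 3.70 = 10015 m.
H_Venus/H_Mars = 15324/10015 = 1.5301.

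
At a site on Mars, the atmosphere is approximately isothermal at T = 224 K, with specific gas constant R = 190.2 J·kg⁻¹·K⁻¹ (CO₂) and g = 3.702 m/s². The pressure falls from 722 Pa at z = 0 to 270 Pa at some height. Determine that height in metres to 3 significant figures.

Scale height: H = RT/g = 190.2 × 224 / 3.702 = 11509 m.
Invert the barometric formula: z = H ln(P₀/P).
P₀/P = 722/270 = 2.6741; ln(2.6741) = 0.98361.
z = 11509 × 0.98361 = 11320 m.

z ≈ 11300 m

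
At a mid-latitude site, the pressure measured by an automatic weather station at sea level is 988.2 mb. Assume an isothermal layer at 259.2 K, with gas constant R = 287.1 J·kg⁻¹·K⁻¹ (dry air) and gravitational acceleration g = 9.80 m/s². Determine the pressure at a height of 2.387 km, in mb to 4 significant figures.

P ≈ 721.6 mb

Scale height: H = RT/g = 287.1 × 259.2 / 9.80 = 7593.5 m.
Barometric formula: P = P₀ exp(−z/H).
z/H = 2387.0/7593.5 = 0.31435; exp(−0.31435) = 0.73026.
P = 988.2 × 0.73026 = 721.64 mb.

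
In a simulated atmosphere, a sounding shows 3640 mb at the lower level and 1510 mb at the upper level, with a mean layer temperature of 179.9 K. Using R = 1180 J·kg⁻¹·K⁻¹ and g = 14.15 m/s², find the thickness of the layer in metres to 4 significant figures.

Δz ≈ 13200 m

Hypsometric equation: Δz = (R T̄/g) ln(P₁/P₂).
R T̄/g = 1180 × 179.9 / 14.15 = 15002 m.
ln(3640/1510) = ln(2.4106) = 0.87988.
Δz = 15002 × 0.87988 = 13200 m.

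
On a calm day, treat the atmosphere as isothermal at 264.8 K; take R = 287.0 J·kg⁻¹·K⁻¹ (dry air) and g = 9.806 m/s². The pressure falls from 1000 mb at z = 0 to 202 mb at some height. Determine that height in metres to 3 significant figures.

Scale height: H = RT/g = 287.0 × 264.8 / 9.806 = 7750.1 m.
Invert the barometric formula: z = H ln(P₀/P).
P₀/P = 1000/202 = 4.9505; ln(4.9505) = 1.5995.
z = 7750.1 × 1.5995 = 12396 m.

z ≈ 12400 m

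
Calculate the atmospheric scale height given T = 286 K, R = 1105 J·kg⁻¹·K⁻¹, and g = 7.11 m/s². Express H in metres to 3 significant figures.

The scale height of an isothermal atmosphere is H = RT/g.
H = 1105 × 286 / 7.11 = 316030/7.11 = 44449 m.

H ≈ 44400 m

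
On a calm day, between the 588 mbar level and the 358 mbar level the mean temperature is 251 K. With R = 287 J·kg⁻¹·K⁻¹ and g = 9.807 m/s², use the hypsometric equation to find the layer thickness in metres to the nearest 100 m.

Δz ≈ 3600 m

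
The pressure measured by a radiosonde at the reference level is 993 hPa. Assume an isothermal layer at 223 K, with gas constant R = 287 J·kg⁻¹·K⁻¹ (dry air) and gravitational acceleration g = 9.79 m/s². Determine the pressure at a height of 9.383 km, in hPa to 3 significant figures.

P ≈ 236 hPa

Scale height: H = RT/g = 287 × 223 / 9.79 = 6537.4 m.
Barometric formula: P = P₀ exp(−z/H).
z/H = 9383.0/6537.4 = 1.4353; exp(−1.4353) = 0.23804.
P = 993 × 0.23804 = 236.37 hPa.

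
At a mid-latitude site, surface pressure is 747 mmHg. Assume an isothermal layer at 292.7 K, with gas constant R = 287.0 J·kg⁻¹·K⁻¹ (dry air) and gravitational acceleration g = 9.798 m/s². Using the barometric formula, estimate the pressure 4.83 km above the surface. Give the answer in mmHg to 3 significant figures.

P ≈ 425 mmHg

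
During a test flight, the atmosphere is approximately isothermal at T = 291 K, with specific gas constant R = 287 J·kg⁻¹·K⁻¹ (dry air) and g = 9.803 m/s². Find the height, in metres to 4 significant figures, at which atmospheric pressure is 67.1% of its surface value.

z ≈ 3399 m

Scale height: H = RT/g = 287 × 291 / 9.803 = 8519.5 m.
Set P/P₀ = exp(−z/H) = 0.671, so z = −H ln(0.671).
−ln(0.671) = 0.39899; z = 8519.5 × 0.39899 = 3399.2 m.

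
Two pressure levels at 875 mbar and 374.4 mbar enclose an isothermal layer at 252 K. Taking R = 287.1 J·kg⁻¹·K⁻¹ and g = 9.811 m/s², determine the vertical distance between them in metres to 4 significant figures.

Hypsometric equation: Δz = (R T̄/g) ln(P₁/P₂).
R T̄/g = 287.1 × 252 / 9.811 = 7374.3 m.
ln(875/374.4) = ln(2.3371) = 0.84891.
Δz = 7374.3 × 0.84891 = 6260.1 m.

Δz ≈ 6260 m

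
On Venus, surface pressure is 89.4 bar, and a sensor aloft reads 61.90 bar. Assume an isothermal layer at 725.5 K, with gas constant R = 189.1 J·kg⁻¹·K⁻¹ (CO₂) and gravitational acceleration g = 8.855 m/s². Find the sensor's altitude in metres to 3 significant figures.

Scale height: H = RT/g = 189.1 × 725.5 / 8.855 = 15493 m.
Invert the barometric formula: z = H ln(P₀/P).
P₀/P = 89.4/61.90 = 1.4443; ln(1.4443) = 0.36762.
z = 15493 × 0.36762 = 5695.5 m.

z ≈ 5700 m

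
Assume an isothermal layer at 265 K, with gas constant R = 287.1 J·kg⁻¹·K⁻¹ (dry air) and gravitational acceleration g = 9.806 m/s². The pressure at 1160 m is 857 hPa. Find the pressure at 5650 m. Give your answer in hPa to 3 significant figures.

P ≈ 480 hPa

Scale height: H = RT/g = 287.1 × 265 / 9.806 = 7758.7 m.
Between two levels, P₂ = P₁ exp(−Δz/H) with Δz = z₂ − z₁.
Δz = 5650.0 − 1160.0 = 4490.0 m; Δz/H = 4490.0/7758.7 = 0.57871.
P₂ = 857 × exp(−0.57871) = 857 × 0.56062 = 480.45 hPa.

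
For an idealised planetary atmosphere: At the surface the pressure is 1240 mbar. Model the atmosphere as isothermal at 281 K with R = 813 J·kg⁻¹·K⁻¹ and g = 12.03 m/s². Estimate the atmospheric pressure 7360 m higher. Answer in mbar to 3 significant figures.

P ≈ 842 mbar

Scale height: H = RT/g = 813 × 281 / 12.03 = 18990 m.
Barometric formula: P = P₀ exp(−z/H).
z/H = 7360.0/18990 = 0.38757; exp(−0.38757) = 0.67870.
P = 1240 × 0.67870 = 841.59 mbar.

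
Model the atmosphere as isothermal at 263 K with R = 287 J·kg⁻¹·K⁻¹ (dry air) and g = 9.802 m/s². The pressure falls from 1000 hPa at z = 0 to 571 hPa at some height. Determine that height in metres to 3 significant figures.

z ≈ 4320 m

Scale height: H = RT/g = 287 × 263 / 9.802 = 7700.6 m.
Invert the barometric formula: z = H ln(P₀/P).
P₀/P = 1000/571 = 1.7513; ln(1.7513) = 0.56036.
z = 7700.6 × 0.56036 = 4315.1 m.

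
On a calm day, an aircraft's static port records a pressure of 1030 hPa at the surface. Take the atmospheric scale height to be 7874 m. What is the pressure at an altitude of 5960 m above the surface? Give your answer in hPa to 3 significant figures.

P ≈ 483 hPa

Barometric formula: P = P₀ exp(−z/H).
z/H = 5960.0/7874.0 = 0.75692; exp(−0.75692) = 0.46911.
P = 1030 × 0.46911 = 483.18 hPa.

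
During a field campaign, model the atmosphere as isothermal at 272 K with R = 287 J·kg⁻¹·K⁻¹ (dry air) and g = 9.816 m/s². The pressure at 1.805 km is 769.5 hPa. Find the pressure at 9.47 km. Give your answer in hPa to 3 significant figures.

Scale height: H = RT/g = 287 × 272 / 9.816 = 7952.7 m.
Between two levels, P₂ = P₁ exp(−Δz/H) with Δz = z₂ − z₁.
Δz = 9470.0 − 1805.0 = 7665.0 m; Δz/H = 7665.0/7952.7 = 0.96382.
P₂ = 769.5 × exp(−0.96382) = 769.5 × 0.38143 = 293.51 hPa.

P ≈ 294 hPa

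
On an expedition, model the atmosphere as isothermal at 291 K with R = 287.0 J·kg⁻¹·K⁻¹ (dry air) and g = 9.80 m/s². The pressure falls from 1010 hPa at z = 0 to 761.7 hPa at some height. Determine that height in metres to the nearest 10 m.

z ≈ 2400 m

Scale height: H = RT/g = 287.0 × 291 / 9.80 = 8522.1 m.
Invert the barometric formula: z = H ln(P₀/P).
P₀/P = 1010/761.7 = 1.3260; ln(1.3260) = 0.28217.
z = 8522.1 × 0.28217 = 2404.7 m.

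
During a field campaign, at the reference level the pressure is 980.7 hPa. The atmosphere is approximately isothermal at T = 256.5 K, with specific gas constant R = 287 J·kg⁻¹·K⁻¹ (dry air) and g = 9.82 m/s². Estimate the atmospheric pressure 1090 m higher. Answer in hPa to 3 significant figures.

P ≈ 848 hPa

Scale height: H = RT/g = 287 × 256.5 / 9.82 = 7496.5 m.
Barometric formula: P = P₀ exp(−z/H).
z/H = 1090.0/7496.5 = 0.14540; exp(−0.14540) = 0.86468.
P = 980.7 × 0.86468 = 847.99 hPa.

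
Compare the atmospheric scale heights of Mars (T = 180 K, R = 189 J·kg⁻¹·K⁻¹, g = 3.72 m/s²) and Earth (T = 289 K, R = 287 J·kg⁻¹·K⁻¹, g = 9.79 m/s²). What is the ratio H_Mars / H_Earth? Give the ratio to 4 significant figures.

H = RT/g for each body.
H_Mars = 189 × 180 / 3.72 = 9145.2 m.
H_Earth = 287 × 289 / 9.79 = 8472.2 m.
H_Mars/H_Earth = 9145.2/8472.2 = 1.0794.

H_Mars/H_Earth ≈ 1.079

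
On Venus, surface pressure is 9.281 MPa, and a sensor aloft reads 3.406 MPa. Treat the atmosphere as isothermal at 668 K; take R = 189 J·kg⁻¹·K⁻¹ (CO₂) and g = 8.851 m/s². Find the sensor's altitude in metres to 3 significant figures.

z ≈ 14300 m

Scale height: H = RT/g = 189 × 668 / 8.851 = 14264 m.
Invert the barometric formula: z = H ln(P₀/P).
P₀/P = 9.281/3.406 = 2.7249; ln(2.7249) = 1.0024.
z = 14264 × 1.0024 = 14298 m.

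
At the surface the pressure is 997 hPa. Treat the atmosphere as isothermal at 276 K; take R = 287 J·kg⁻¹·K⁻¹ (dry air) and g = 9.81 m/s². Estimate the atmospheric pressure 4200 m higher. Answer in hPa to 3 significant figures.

Scale height: H = RT/g = 287 × 276 / 9.81 = 8074.6 m.
Barometric formula: P = P₀ exp(−z/H).
z/H = 4200.0/8074.6 = 0.52015; exp(−0.52015) = 0.59443.
P = 997 × 0.59443 = 592.65 hPa.

P ≈ 593 hPa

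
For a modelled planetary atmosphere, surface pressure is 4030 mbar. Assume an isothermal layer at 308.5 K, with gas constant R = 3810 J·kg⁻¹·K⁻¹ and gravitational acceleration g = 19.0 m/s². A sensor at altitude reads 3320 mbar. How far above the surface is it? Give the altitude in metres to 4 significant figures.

Scale height: H = RT/g = 3810 × 308.5 / 19.0 = 61862 m.
Invert the barometric formula: z = H ln(P₀/P).
P₀/P = 4030/3320 = 1.2139; ln(1.2139) = 0.19384.
z = 61862 × 0.19384 = 11991 m.

z ≈ 11990 m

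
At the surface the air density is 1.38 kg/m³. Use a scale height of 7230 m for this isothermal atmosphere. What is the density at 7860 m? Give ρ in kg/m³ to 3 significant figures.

In an isothermal atmosphere, density decays like pressure: ρ = ρ₀ exp(−z/H).
z/H = 7860.0/7230.0 = 1.0871; exp(−1.0871) = 0.33719.
ρ = 1.38 × 0.33719 = 0.46532 kg/m³.

ρ ≈ 0.465 kg/m³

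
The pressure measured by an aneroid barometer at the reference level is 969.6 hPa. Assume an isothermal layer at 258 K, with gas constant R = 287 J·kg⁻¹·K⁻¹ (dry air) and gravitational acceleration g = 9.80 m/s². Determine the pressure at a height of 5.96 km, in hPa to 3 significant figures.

P ≈ 441 hPa

Scale height: H = RT/g = 287 × 258 / 9.80 = 7555.7 m.
Barometric formula: P = P₀ exp(−z/H).
z/H = 5960.0/7555.7 = 0.78881; exp(−0.78881) = 0.45439.
P = 969.6 × 0.45439 = 440.58 hPa.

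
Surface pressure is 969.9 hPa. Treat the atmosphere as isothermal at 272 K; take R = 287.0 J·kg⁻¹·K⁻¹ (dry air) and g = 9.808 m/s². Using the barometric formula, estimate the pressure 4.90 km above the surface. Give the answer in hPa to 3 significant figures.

Scale height: H = RT/g = 287.0 × 272 / 9.808 = 7959.2 m.
Barometric formula: P = P₀ exp(−z/H).
z/H = 4900.0/7959.2 = 0.61564; exp(−0.61564) = 0.54029.
P = 969.9 × 0.54029 = 524.03 hPa.

P ≈ 524 hPa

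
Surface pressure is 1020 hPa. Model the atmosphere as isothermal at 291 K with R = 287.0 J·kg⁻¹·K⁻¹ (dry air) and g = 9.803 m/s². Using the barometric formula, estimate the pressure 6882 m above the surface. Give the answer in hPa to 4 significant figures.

P ≈ 454.8 hPa

Scale height: H = RT/g = 287.0 × 291 / 9.803 = 8519.5 m.
Barometric formula: P = P₀ exp(−z/H).
z/H = 6882.0/8519.5 = 0.80779; exp(−0.80779) = 0.44584.
P = 1020 × 0.44584 = 454.76 hPa.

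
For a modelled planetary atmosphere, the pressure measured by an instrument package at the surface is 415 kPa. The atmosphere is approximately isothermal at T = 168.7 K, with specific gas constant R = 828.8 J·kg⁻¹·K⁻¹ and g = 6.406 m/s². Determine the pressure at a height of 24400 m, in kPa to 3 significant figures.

P ≈ 136 kPa

Scale height: H = RT/g = 828.8 × 168.7 / 6.406 = 21826 m.
Barometric formula: P = P₀ exp(−z/H).
z/H = 24400/21826 = 1.1179; exp(−1.1179) = 0.32697.
P = 415 × 0.32697 = 135.69 kPa.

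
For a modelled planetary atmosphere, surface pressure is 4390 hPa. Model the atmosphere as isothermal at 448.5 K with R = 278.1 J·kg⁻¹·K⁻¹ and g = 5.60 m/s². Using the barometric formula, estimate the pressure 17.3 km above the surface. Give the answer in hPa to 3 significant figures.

P ≈ 2020 hPa

Scale height: H = RT/g = 278.1 × 448.5 / 5.60 = 22273 m.
Barometric formula: P = P₀ exp(−z/H).
z/H = 17300/22273 = 0.77673; exp(−0.77673) = 0.45991.
P = 4390 × 0.45991 = 2019.0 hPa.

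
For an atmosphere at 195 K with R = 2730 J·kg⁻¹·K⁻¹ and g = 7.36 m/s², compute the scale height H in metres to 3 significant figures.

The scale height of an isothermal atmosphere is H = RT/g.
H = 2730 × 195 / 7.36 = 532350/7.36 = 72330 m.

H ≈ 72300 m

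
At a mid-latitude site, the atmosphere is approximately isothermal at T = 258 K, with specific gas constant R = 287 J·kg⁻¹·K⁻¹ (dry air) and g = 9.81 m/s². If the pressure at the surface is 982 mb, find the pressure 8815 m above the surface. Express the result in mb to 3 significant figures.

Scale height: H = RT/g = 287 × 258 / 9.81 = 7548.0 m.
Barometric formula: P = P₀ exp(−z/H).
z/H = 8815.0/7548.0 = 1.1679; exp(−1.1679) = 0.31102.
P = 982 × 0.31102 = 305.42 mb.

P ≈ 305 mb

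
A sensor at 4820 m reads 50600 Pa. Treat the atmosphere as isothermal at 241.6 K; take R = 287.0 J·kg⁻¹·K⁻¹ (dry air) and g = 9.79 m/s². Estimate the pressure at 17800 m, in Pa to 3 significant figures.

P ≈ 8100 Pa

Scale height: H = RT/g = 287.0 × 241.6 / 9.79 = 7082.7 m.
Between two levels, P₂ = P₁ exp(−Δz/H) with Δz = z₂ − z₁.
Δz = 17800 − 4820.0 = 12980 m; Δz/H = 12980/7082.7 = 1.8326.
P₂ = 50600 × exp(−1.8326) = 50600 × 0.16000 = 8096.0 Pa.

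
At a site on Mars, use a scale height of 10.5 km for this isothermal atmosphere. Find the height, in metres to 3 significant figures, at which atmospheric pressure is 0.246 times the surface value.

Set P/P₀ = exp(−z/H) = 0.246, so z = −H ln(0.246).
−ln(0.246) = 1.4024; z = 10500 × 1.4024 = 14725 m.

z ≈ 14700 m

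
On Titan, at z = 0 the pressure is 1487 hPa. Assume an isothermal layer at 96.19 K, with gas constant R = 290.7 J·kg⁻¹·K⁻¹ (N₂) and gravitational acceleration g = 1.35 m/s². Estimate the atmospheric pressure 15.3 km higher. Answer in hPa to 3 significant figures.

Scale height: H = RT/g = 290.7 × 96.19 / 1.35 = 20713 m.
Barometric formula: P = P₀ exp(−z/H).
z/H = 15300/20713 = 0.73867; exp(−0.73867) = 0.47775.
P = 1487 × 0.47775 = 710.41 hPa.

P ≈ 710 hPa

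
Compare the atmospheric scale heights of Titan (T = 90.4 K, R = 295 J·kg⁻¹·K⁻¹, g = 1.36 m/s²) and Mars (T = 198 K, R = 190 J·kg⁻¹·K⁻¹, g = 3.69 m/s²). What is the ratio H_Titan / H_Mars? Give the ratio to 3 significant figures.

H = RT/g for each body.
H_Titan = 295 × 90.4 / 1.36 = 19609 m.
H_Mars = 190 × 198 / 3.69 = 10195 m.
H_Titan/H_Mars = 19609/10195 = 1.9234.

H_Titan/H_Mars ≈ 1.92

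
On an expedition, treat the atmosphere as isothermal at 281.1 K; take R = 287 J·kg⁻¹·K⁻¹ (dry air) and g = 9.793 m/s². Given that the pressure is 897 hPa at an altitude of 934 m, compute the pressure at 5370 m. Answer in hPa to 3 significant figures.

P ≈ 524 hPa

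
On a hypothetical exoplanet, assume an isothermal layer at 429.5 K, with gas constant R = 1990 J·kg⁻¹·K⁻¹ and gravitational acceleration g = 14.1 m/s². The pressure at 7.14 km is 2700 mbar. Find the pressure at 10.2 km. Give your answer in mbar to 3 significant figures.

Scale height: H = RT/g = 1990 × 429.5 / 14.1 = 60617 m.
Between two levels, P₂ = P₁ exp(−Δz/H) with Δz = z₂ − z₁.
Δz = 10200 − 7140.0 = 3060.0 m; Δz/H = 3060.0/60617 = 0.050481.
P₂ = 2700 × exp(−0.050481) = 2700 × 0.95077 = 2567.1 mbar.

P ≈ 2570 mbar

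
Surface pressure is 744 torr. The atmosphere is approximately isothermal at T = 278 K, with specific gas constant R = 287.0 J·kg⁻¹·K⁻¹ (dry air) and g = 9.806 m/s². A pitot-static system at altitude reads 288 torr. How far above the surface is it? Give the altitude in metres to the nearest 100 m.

Scale height: H = RT/g = 287.0 × 278 / 9.806 = 8136.4 m.
Invert the barometric formula: z = H ln(P₀/P).
P₀/P = 744/288 = 2.5833; ln(2.5833) = 0.94907.
z = 8136.4 × 0.94907 = 7722.0 m.

z ≈ 7700 m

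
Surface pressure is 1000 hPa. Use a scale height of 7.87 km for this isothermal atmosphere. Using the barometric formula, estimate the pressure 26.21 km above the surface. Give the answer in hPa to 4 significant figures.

Barometric formula: P = P₀ exp(−z/H).
z/H = 26210/7870.0 = 3.3304; exp(−3.3304) = 0.035779.
P = 1000 × 0.035779 = 35.779 hPa.

P ≈ 35.78 hPa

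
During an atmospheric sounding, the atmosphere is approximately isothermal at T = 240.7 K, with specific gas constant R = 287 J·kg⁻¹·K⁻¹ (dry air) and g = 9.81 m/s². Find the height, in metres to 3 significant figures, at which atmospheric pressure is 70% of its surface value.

Scale height: H = RT/g = 287 × 240.7 / 9.81 = 7041.9 m.
Set P/P₀ = exp(−z/H) = 0.7, so z = −H ln(0.7).
−ln(0.7) = 0.35667; z = 7041.9 × 0.35667 = 2511.6 m.

z ≈ 2510 m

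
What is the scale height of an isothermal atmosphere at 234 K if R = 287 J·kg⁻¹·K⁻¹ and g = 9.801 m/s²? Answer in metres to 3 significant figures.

The scale height of an isothermal atmosphere is H = RT/g.
H = 287 × 234 / 9.801 = 67158/9.801 = 6852.2 m.

H ≈ 6850 m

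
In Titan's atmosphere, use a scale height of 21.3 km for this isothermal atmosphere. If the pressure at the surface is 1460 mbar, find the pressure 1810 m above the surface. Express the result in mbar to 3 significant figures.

P ≈ 1340 mbar

Barometric formula: P = P₀ exp(−z/H).
z/H = 1810.0/21300 = 0.084977; exp(−0.084977) = 0.91853.
P = 1460 × 0.91853 = 1341.1 mbar.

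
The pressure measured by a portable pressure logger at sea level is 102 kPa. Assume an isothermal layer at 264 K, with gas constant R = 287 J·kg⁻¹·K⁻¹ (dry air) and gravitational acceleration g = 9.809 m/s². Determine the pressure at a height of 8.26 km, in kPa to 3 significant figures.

Scale height: H = RT/g = 287 × 264 / 9.809 = 7724.3 m.
Barometric formula: P = P₀ exp(−z/H).
z/H = 8260.0/7724.3 = 1.0694; exp(−1.0694) = 0.34321.
P = 102 × 0.34321 = 35.007 kPa.

P ≈ 35.0 kPa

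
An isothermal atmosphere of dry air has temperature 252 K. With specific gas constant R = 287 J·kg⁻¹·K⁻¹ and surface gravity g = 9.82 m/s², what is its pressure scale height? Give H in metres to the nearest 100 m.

H ≈ 7400 m

The scale height of an isothermal atmosphere is H = RT/g.
H = 287 × 252 / 9.82 = 72324/9.82 = 7365.0 m.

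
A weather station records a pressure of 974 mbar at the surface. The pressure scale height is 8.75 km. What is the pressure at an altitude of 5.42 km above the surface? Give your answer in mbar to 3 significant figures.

P ≈ 524 mbar

Barometric formula: P = P₀ exp(−z/H).
z/H = 5420.0/8750.0 = 0.61943; exp(−0.61943) = 0.53825.
P = 974 × 0.53825 = 524.26 mbar.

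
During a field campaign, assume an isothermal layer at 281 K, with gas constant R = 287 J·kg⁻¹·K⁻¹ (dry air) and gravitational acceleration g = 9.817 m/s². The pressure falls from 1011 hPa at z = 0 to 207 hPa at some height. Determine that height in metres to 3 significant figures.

z ≈ 13000 m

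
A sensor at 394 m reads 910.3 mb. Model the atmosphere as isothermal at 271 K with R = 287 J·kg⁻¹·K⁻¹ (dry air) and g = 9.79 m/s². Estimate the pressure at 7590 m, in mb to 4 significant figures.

P ≈ 368.0 mb

Scale height: H = RT/g = 287 × 271 / 9.79 = 7944.5 m.
Between two levels, P₂ = P₁ exp(−Δz/H) with Δz = z₂ − z₁.
Δz = 7590.0 − 394.00 = 7196.0 m; Δz/H = 7196.0/7944.5 = 0.90578.
P₂ = 910.3 × exp(−0.90578) = 910.3 × 0.40423 = 367.97 mb.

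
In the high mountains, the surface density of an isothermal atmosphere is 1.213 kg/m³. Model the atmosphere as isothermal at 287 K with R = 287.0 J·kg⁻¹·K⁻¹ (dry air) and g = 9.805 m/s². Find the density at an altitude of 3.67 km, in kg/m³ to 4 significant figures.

ρ ≈ 0.7837 kg/m³

Scale height: H = RT/g = 287.0 × 287 / 9.805 = 8400.7 m.
In an isothermal atmosphere, density decays like pressure: ρ = ρ₀ exp(−z/H).
z/H = 3670.0/8400.7 = 0.43687; exp(−0.43687) = 0.64606.
ρ = 1.213 × 0.64606 = 0.78367 kg/m³.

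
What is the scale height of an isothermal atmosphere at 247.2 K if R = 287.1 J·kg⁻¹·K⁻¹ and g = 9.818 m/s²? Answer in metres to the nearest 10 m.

The scale height of an isothermal atmosphere is H = RT/g.
H = 287.1 × 247.2 / 9.818 = 70971/9.818 = 7228.7 m.

H ≈ 7230 m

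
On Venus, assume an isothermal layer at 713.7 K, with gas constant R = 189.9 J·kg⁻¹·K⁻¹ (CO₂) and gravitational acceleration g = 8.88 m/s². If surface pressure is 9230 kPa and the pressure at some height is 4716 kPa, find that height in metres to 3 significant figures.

Scale height: H = RT/g = 189.9 × 713.7 / 8.88 = 15263 m.
Invert the barometric formula: z = H ln(P₀/P).
P₀/P = 9230/4716 = 1.9572; ln(1.9572) = 0.67151.
z = 15263 × 0.67151 = 10249 m.

z ≈ 10200 m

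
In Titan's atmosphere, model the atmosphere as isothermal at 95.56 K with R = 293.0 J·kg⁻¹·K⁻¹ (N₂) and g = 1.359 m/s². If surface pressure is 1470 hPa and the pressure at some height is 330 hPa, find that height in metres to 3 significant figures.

Scale height: H = RT/g = 293.0 × 95.56 / 1.359 = 20603 m.
Invert the barometric formula: z = H ln(P₀/P).
P₀/P = 1470/330 = 4.4545; ln(4.4545) = 1.4939.
z = 20603 × 1.4939 = 30779 m.

z ≈ 30800 m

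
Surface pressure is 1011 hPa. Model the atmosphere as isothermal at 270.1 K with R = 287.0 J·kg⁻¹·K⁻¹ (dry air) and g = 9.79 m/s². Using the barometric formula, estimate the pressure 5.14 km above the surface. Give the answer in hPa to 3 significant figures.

P ≈ 528 hPa

Scale height: H = RT/g = 287.0 × 270.1 / 9.79 = 7918.2 m.
Barometric formula: P = P₀ exp(−z/H).
z/H = 5140.0/7918.2 = 0.64914; exp(−0.64914) = 0.52249.
P = 1011 × 0.52249 = 528.24 hPa.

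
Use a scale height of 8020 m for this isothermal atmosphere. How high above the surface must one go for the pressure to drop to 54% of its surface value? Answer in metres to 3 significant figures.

Set P/P₀ = exp(−z/H) = 0.54, so z = −H ln(0.54).
−ln(0.54) = 0.61619; z = 8020.0 × 0.61619 = 4941.8 m.

z ≈ 4940 m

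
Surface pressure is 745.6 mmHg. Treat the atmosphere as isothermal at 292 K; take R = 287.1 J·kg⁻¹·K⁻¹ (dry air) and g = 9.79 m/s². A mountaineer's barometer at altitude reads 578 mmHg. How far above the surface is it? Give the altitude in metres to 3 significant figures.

Scale height: H = RT/g = 287.1 × 292 / 9.79 = 8563.1 m.
Invert the barometric formula: z = H ln(P₀/P).
P₀/P = 745.6/578 = 1.2900; ln(1.2900) = 0.25464.
z = 8563.1 × 0.25464 = 2180.5 m.

z ≈ 2180 m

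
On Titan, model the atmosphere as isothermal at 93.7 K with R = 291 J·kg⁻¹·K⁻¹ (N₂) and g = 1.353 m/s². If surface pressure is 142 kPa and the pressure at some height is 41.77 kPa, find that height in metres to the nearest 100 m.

Scale height: H = RT/g = 291 × 93.7 / 1.353 = 20153 m.
Invert the barometric formula: z = H ln(P₀/P).
P₀/P = 142/41.77 = 3.3996; ln(3.3996) = 1.2237.
z = 20153 × 1.2237 = 24661 m.

z ≈ 24700 m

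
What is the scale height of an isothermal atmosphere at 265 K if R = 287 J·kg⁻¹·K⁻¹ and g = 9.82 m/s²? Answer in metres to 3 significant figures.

H ≈ 7740 m

The scale height of an isothermal atmosphere is H = RT/g.
H = 287 × 265 / 9.82 = 76055/9.82 = 7744.9 m.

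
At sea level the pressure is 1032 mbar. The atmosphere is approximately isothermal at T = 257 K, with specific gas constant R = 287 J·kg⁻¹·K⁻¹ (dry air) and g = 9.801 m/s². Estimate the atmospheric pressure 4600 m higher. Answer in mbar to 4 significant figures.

P ≈ 560.0 mbar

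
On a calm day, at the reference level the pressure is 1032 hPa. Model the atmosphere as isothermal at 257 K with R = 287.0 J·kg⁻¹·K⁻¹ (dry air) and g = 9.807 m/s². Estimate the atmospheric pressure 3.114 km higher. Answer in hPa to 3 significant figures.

Scale height: H = RT/g = 287.0 × 257 / 9.807 = 7521.1 m.
Barometric formula: P = P₀ exp(−z/H).
z/H = 3114.0/7521.1 = 0.41404; exp(−0.41404) = 0.66097.
P = 1032 × 0.66097 = 682.12 hPa.

P ≈ 682 hPa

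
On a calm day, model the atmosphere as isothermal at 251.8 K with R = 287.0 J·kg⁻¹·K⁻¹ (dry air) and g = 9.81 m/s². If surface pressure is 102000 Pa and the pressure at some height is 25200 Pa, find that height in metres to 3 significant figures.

Scale height: H = RT/g = 287.0 × 251.8 / 9.81 = 7366.6 m.
Invert the barometric formula: z = H ln(P₀/P).
P₀/P = 102000/25200 = 4.0476; ln(4.0476) = 1.3981.
z = 7366.6 × 1.3981 = 10299 m.

z ≈ 10300 m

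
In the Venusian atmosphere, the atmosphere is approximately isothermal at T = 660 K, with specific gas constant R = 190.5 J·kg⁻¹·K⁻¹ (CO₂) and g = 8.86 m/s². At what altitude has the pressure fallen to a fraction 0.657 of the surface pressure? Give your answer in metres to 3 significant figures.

Scale height: H = RT/g = 190.5 × 660 / 8.86 = 14191 m.
Set P/P₀ = exp(−z/H) = 0.657, so z = −H ln(0.657).
−ln(0.657) = 0.42007; z = 14191 × 0.42007 = 5961.2 m.

z ≈ 5960 m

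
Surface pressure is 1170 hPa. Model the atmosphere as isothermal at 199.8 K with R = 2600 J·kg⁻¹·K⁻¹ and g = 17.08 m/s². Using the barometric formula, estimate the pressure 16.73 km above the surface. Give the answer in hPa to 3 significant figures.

P ≈ 675 hPa

Scale height: H = RT/g = 2600 × 199.8 / 17.08 = 30415 m.
Barometric formula: P = P₀ exp(−z/H).
z/H = 16730/30415 = 0.55006; exp(−0.55006) = 0.57692.
P = 1170 × 0.57692 = 675.00 hPa.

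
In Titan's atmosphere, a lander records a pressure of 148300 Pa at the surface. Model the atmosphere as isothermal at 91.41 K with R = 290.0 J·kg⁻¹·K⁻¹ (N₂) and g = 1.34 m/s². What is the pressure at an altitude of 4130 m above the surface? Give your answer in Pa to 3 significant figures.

P ≈ 120000 Pa

Scale height: H = RT/g = 290.0 × 91.41 / 1.34 = 19783 m.
Barometric formula: P = P₀ exp(−z/H).
z/H = 4130.0/19783 = 0.20877; exp(−0.20877) = 0.81158.
P = 148300 × 0.81158 = 120360 Pa.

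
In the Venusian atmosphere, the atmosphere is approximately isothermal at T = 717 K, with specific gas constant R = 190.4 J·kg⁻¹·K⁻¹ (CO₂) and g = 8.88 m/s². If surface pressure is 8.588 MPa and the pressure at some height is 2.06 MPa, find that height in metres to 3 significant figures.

z ≈ 21900 m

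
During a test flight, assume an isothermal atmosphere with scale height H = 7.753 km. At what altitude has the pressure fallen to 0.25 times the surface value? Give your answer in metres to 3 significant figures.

z ≈ 10700 m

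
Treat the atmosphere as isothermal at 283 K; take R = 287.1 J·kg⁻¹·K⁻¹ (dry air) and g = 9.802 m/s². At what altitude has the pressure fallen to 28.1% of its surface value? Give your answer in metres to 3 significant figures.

z ≈ 10500 m

Scale height: H = RT/g = 287.1 × 283 / 9.802 = 8289.1 m.
Set P/P₀ = exp(−z/H) = 0.281, so z = −H ln(0.281).
−ln(0.281) = 1.2694; z = 8289.1 × 1.2694 = 10522 m.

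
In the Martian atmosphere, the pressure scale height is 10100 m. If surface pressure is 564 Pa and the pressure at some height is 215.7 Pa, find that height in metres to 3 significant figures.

Invert the barometric formula: z = H ln(P₀/P).
P₀/P = 564/215.7 = 2.6147; ln(2.6147) = 0.96115.
z = 10100 × 0.96115 = 9707.6 m.

z ≈ 9710 m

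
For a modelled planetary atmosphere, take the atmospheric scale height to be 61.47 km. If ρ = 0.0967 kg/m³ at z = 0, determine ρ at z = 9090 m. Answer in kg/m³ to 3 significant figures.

In an isothermal atmosphere, density decays like pressure: ρ = ρ₀ exp(−z/H).
z/H = 9090.0/61470 = 0.14788; exp(−0.14788) = 0.86253.
ρ = 0.0967 × 0.86253 = 0.083407 kg/m³.

ρ ≈ 0.0834 kg/m³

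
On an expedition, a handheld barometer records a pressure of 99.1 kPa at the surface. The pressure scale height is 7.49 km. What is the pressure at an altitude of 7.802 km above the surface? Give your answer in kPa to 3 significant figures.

P ≈ 35.0 kPa

Barometric formula: P = P₀ exp(−z/H).
z/H = 7802.0/7490.0 = 1.0417; exp(−1.0417) = 0.35285.
P = 99.1 × 0.35285 = 34.967 kPa.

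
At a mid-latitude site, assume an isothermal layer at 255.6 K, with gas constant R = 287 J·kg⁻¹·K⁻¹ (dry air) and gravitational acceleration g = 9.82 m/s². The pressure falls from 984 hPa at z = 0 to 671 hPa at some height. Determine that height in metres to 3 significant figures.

Scale height: H = RT/g = 287 × 255.6 / 9.82 = 7470.2 m.
Invert the barometric formula: z = H ln(P₀/P).
P₀/P = 984/671 = 1.4665; ln(1.4665) = 0.38288.
z = 7470.2 × 0.38288 = 2860.2 m.

z ≈ 2860 m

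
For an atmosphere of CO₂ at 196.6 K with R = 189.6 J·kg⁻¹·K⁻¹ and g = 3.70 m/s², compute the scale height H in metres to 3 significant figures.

The scale height of an isothermal atmosphere is H = RT/g.
H = 189.6 × 196.6 / 3.70 = 37275/3.70 = 10074 m.

H ≈ 10100 m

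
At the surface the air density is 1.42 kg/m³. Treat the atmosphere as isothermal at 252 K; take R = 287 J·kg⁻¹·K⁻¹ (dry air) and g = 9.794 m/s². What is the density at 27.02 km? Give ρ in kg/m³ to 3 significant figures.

Scale height: H = RT/g = 287 × 252 / 9.794 = 7384.5 m.
In an isothermal atmosphere, density decays like pressure: ρ = ρ₀ exp(−z/H).
z/H = 27020/7384.5 = 3.6590; exp(−3.6590) = 0.025758.
ρ = 1.42 × 0.025758 = 0.036576 kg/m³.

ρ ≈ 0.0366 kg/m³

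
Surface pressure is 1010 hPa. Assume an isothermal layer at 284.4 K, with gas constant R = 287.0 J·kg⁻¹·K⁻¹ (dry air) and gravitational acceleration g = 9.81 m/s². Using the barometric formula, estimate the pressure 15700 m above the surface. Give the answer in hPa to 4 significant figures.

P ≈ 153.1 hPa

Scale height: H = RT/g = 287.0 × 284.4 / 9.81 = 8320.4 m.
Barometric formula: P = P₀ exp(−z/H).
z/H = 15700/8320.4 = 1.8869; exp(−1.8869) = 0.15154.
P = 1010 × 0.15154 = 153.06 hPa.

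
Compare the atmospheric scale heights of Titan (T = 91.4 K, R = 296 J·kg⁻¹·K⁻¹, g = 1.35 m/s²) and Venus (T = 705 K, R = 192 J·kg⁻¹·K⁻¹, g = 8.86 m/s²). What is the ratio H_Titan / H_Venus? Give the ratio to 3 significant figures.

H_Titan/H_Venus ≈ 1.31

H = RT/g for each body.
H_Titan = 296 × 91.4 / 1.35 = 20040 m.
H_Venus = 192 × 705 / 8.86 = 15278 m.
H_Titan/H_Venus = 20040/15278 = 1.3117.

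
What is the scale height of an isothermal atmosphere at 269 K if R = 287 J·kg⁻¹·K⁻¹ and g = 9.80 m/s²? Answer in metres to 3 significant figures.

H ≈ 7880 m

The scale height of an isothermal atmosphere is H = RT/g.
H = 287 × 269 / 9.80 = 77203/9.80 = 7877.9 m.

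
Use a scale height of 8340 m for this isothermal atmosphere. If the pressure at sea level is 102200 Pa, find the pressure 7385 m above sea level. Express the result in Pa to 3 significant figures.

P ≈ 42200 Pa

Barometric formula: P = P₀ exp(−z/H).
z/H = 7385.0/8340.0 = 0.88549; exp(−0.88549) = 0.41251.
P = 102200 × 0.41251 = 42159 Pa.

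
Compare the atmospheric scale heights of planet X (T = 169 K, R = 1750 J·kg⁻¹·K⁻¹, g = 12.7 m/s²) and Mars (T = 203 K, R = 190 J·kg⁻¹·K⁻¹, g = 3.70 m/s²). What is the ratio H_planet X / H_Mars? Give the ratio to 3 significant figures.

H_planet X/H_Mars ≈ 2.23

H = RT/g for each body.
H_planet X = 1750 × 169 / 12.7 = 23287 m.
H_Mars = 190 × 203 / 3.70 = 10424 m.
H_planet X/H_Mars = 23287/10424 = 2.2340.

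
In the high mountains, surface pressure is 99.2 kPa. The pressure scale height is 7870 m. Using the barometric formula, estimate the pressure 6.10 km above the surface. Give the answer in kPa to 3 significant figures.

Barometric formula: P = P₀ exp(−z/H).
z/H = 6100.0/7870.0 = 0.77510; exp(−0.77510) = 0.46066.
P = 99.2 × 0.46066 = 45.697 kPa.

P ≈ 45.7 kPa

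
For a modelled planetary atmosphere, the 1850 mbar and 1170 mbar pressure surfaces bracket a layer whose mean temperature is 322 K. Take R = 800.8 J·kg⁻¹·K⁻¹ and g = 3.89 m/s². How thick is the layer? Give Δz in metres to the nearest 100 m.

Δz ≈ 30400 m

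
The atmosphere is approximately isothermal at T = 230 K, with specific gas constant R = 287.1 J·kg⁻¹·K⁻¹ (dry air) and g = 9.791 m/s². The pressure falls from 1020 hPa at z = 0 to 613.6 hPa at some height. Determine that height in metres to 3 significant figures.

Scale height: H = RT/g = 287.1 × 230 / 9.791 = 6744.3 m.
Invert the barometric formula: z = H ln(P₀/P).
P₀/P = 1020/613.6 = 1.6623; ln(1.6623) = 0.50820.
z = 6744.3 × 0.50820 = 3427.5 m.

z ≈ 3430 m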